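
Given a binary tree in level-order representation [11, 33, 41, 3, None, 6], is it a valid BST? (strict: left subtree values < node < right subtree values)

Level-order array: [11, 33, 41, 3, None, 6]
Validate using subtree bounds (lo, hi): at each node, require lo < value < hi,
then recurse left with hi=value and right with lo=value.
Preorder trace (stopping at first violation):
  at node 11 with bounds (-inf, +inf): OK
  at node 33 with bounds (-inf, 11): VIOLATION
Node 33 violates its bound: not (-inf < 33 < 11).
Result: Not a valid BST


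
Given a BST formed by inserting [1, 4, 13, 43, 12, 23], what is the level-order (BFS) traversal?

Tree insertion order: [1, 4, 13, 43, 12, 23]
Tree (level-order array): [1, None, 4, None, 13, 12, 43, None, None, 23]
BFS from the root, enqueuing left then right child of each popped node:
  queue [1] -> pop 1, enqueue [4], visited so far: [1]
  queue [4] -> pop 4, enqueue [13], visited so far: [1, 4]
  queue [13] -> pop 13, enqueue [12, 43], visited so far: [1, 4, 13]
  queue [12, 43] -> pop 12, enqueue [none], visited so far: [1, 4, 13, 12]
  queue [43] -> pop 43, enqueue [23], visited so far: [1, 4, 13, 12, 43]
  queue [23] -> pop 23, enqueue [none], visited so far: [1, 4, 13, 12, 43, 23]
Result: [1, 4, 13, 12, 43, 23]


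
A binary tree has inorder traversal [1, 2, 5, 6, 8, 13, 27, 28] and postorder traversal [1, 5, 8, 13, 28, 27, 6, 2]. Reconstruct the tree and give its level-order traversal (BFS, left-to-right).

Inorder:   [1, 2, 5, 6, 8, 13, 27, 28]
Postorder: [1, 5, 8, 13, 28, 27, 6, 2]
Algorithm: postorder visits root last, so walk postorder right-to-left;
each value is the root of the current inorder slice — split it at that
value, recurse on the right subtree first, then the left.
Recursive splits:
  root=2; inorder splits into left=[1], right=[5, 6, 8, 13, 27, 28]
  root=6; inorder splits into left=[5], right=[8, 13, 27, 28]
  root=27; inorder splits into left=[8, 13], right=[28]
  root=28; inorder splits into left=[], right=[]
  root=13; inorder splits into left=[8], right=[]
  root=8; inorder splits into left=[], right=[]
  root=5; inorder splits into left=[], right=[]
  root=1; inorder splits into left=[], right=[]
Reconstructed level-order: [2, 1, 6, 5, 27, 13, 28, 8]


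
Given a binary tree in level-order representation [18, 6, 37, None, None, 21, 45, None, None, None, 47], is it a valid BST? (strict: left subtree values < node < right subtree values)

Level-order array: [18, 6, 37, None, None, 21, 45, None, None, None, 47]
Validate using subtree bounds (lo, hi): at each node, require lo < value < hi,
then recurse left with hi=value and right with lo=value.
Preorder trace (stopping at first violation):
  at node 18 with bounds (-inf, +inf): OK
  at node 6 with bounds (-inf, 18): OK
  at node 37 with bounds (18, +inf): OK
  at node 21 with bounds (18, 37): OK
  at node 45 with bounds (37, +inf): OK
  at node 47 with bounds (45, +inf): OK
No violation found at any node.
Result: Valid BST


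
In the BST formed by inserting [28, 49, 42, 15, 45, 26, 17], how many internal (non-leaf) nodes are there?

Tree built from: [28, 49, 42, 15, 45, 26, 17]
Tree (level-order array): [28, 15, 49, None, 26, 42, None, 17, None, None, 45]
Rule: An internal node has at least one child.
Per-node child counts:
  node 28: 2 child(ren)
  node 15: 1 child(ren)
  node 26: 1 child(ren)
  node 17: 0 child(ren)
  node 49: 1 child(ren)
  node 42: 1 child(ren)
  node 45: 0 child(ren)
Matching nodes: [28, 15, 26, 49, 42]
Count of internal (non-leaf) nodes: 5


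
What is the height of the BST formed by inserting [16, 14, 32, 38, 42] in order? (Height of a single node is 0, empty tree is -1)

Insertion order: [16, 14, 32, 38, 42]
Tree (level-order array): [16, 14, 32, None, None, None, 38, None, 42]
Compute height bottom-up (empty subtree = -1):
  height(14) = 1 + max(-1, -1) = 0
  height(42) = 1 + max(-1, -1) = 0
  height(38) = 1 + max(-1, 0) = 1
  height(32) = 1 + max(-1, 1) = 2
  height(16) = 1 + max(0, 2) = 3
Height = 3


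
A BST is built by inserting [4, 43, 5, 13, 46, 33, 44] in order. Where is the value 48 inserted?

Starting tree (level order): [4, None, 43, 5, 46, None, 13, 44, None, None, 33]
Insertion path: 4 -> 43 -> 46
Result: insert 48 as right child of 46
Final tree (level order): [4, None, 43, 5, 46, None, 13, 44, 48, None, 33]


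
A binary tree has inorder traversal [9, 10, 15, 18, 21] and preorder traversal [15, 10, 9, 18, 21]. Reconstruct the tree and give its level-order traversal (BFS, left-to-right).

Inorder:  [9, 10, 15, 18, 21]
Preorder: [15, 10, 9, 18, 21]
Algorithm: preorder visits root first, so consume preorder in order;
for each root, split the current inorder slice at that value into
left-subtree inorder and right-subtree inorder, then recurse.
Recursive splits:
  root=15; inorder splits into left=[9, 10], right=[18, 21]
  root=10; inorder splits into left=[9], right=[]
  root=9; inorder splits into left=[], right=[]
  root=18; inorder splits into left=[], right=[21]
  root=21; inorder splits into left=[], right=[]
Reconstructed level-order: [15, 10, 18, 9, 21]


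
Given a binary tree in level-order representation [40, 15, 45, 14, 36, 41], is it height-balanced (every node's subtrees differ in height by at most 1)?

Tree (level-order array): [40, 15, 45, 14, 36, 41]
Definition: a tree is height-balanced if, at every node, |h(left) - h(right)| <= 1 (empty subtree has height -1).
Bottom-up per-node check:
  node 14: h_left=-1, h_right=-1, diff=0 [OK], height=0
  node 36: h_left=-1, h_right=-1, diff=0 [OK], height=0
  node 15: h_left=0, h_right=0, diff=0 [OK], height=1
  node 41: h_left=-1, h_right=-1, diff=0 [OK], height=0
  node 45: h_left=0, h_right=-1, diff=1 [OK], height=1
  node 40: h_left=1, h_right=1, diff=0 [OK], height=2
All nodes satisfy the balance condition.
Result: Balanced


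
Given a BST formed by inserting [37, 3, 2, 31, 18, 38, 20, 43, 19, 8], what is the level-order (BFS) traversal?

Tree insertion order: [37, 3, 2, 31, 18, 38, 20, 43, 19, 8]
Tree (level-order array): [37, 3, 38, 2, 31, None, 43, None, None, 18, None, None, None, 8, 20, None, None, 19]
BFS from the root, enqueuing left then right child of each popped node:
  queue [37] -> pop 37, enqueue [3, 38], visited so far: [37]
  queue [3, 38] -> pop 3, enqueue [2, 31], visited so far: [37, 3]
  queue [38, 2, 31] -> pop 38, enqueue [43], visited so far: [37, 3, 38]
  queue [2, 31, 43] -> pop 2, enqueue [none], visited so far: [37, 3, 38, 2]
  queue [31, 43] -> pop 31, enqueue [18], visited so far: [37, 3, 38, 2, 31]
  queue [43, 18] -> pop 43, enqueue [none], visited so far: [37, 3, 38, 2, 31, 43]
  queue [18] -> pop 18, enqueue [8, 20], visited so far: [37, 3, 38, 2, 31, 43, 18]
  queue [8, 20] -> pop 8, enqueue [none], visited so far: [37, 3, 38, 2, 31, 43, 18, 8]
  queue [20] -> pop 20, enqueue [19], visited so far: [37, 3, 38, 2, 31, 43, 18, 8, 20]
  queue [19] -> pop 19, enqueue [none], visited so far: [37, 3, 38, 2, 31, 43, 18, 8, 20, 19]
Result: [37, 3, 38, 2, 31, 43, 18, 8, 20, 19]


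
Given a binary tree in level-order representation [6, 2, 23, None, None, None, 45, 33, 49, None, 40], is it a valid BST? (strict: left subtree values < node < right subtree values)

Level-order array: [6, 2, 23, None, None, None, 45, 33, 49, None, 40]
Validate using subtree bounds (lo, hi): at each node, require lo < value < hi,
then recurse left with hi=value and right with lo=value.
Preorder trace (stopping at first violation):
  at node 6 with bounds (-inf, +inf): OK
  at node 2 with bounds (-inf, 6): OK
  at node 23 with bounds (6, +inf): OK
  at node 45 with bounds (23, +inf): OK
  at node 33 with bounds (23, 45): OK
  at node 40 with bounds (33, 45): OK
  at node 49 with bounds (45, +inf): OK
No violation found at any node.
Result: Valid BST


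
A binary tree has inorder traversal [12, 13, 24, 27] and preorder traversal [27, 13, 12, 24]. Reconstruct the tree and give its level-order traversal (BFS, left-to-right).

Inorder:  [12, 13, 24, 27]
Preorder: [27, 13, 12, 24]
Algorithm: preorder visits root first, so consume preorder in order;
for each root, split the current inorder slice at that value into
left-subtree inorder and right-subtree inorder, then recurse.
Recursive splits:
  root=27; inorder splits into left=[12, 13, 24], right=[]
  root=13; inorder splits into left=[12], right=[24]
  root=12; inorder splits into left=[], right=[]
  root=24; inorder splits into left=[], right=[]
Reconstructed level-order: [27, 13, 12, 24]


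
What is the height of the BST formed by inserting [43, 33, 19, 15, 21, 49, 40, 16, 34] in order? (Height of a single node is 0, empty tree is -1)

Insertion order: [43, 33, 19, 15, 21, 49, 40, 16, 34]
Tree (level-order array): [43, 33, 49, 19, 40, None, None, 15, 21, 34, None, None, 16]
Compute height bottom-up (empty subtree = -1):
  height(16) = 1 + max(-1, -1) = 0
  height(15) = 1 + max(-1, 0) = 1
  height(21) = 1 + max(-1, -1) = 0
  height(19) = 1 + max(1, 0) = 2
  height(34) = 1 + max(-1, -1) = 0
  height(40) = 1 + max(0, -1) = 1
  height(33) = 1 + max(2, 1) = 3
  height(49) = 1 + max(-1, -1) = 0
  height(43) = 1 + max(3, 0) = 4
Height = 4


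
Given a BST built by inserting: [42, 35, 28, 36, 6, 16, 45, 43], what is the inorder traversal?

Tree insertion order: [42, 35, 28, 36, 6, 16, 45, 43]
Tree (level-order array): [42, 35, 45, 28, 36, 43, None, 6, None, None, None, None, None, None, 16]
Inorder traversal: [6, 16, 28, 35, 36, 42, 43, 45]


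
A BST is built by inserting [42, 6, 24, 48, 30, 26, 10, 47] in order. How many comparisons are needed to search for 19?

Search path for 19: 42 -> 6 -> 24 -> 10
Found: False
Comparisons: 4


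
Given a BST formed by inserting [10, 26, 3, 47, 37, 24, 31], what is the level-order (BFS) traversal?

Tree insertion order: [10, 26, 3, 47, 37, 24, 31]
Tree (level-order array): [10, 3, 26, None, None, 24, 47, None, None, 37, None, 31]
BFS from the root, enqueuing left then right child of each popped node:
  queue [10] -> pop 10, enqueue [3, 26], visited so far: [10]
  queue [3, 26] -> pop 3, enqueue [none], visited so far: [10, 3]
  queue [26] -> pop 26, enqueue [24, 47], visited so far: [10, 3, 26]
  queue [24, 47] -> pop 24, enqueue [none], visited so far: [10, 3, 26, 24]
  queue [47] -> pop 47, enqueue [37], visited so far: [10, 3, 26, 24, 47]
  queue [37] -> pop 37, enqueue [31], visited so far: [10, 3, 26, 24, 47, 37]
  queue [31] -> pop 31, enqueue [none], visited so far: [10, 3, 26, 24, 47, 37, 31]
Result: [10, 3, 26, 24, 47, 37, 31]


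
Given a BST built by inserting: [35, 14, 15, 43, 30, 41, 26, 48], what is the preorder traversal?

Tree insertion order: [35, 14, 15, 43, 30, 41, 26, 48]
Tree (level-order array): [35, 14, 43, None, 15, 41, 48, None, 30, None, None, None, None, 26]
Preorder traversal: [35, 14, 15, 30, 26, 43, 41, 48]


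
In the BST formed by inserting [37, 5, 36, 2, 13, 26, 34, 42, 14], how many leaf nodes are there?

Tree built from: [37, 5, 36, 2, 13, 26, 34, 42, 14]
Tree (level-order array): [37, 5, 42, 2, 36, None, None, None, None, 13, None, None, 26, 14, 34]
Rule: A leaf has 0 children.
Per-node child counts:
  node 37: 2 child(ren)
  node 5: 2 child(ren)
  node 2: 0 child(ren)
  node 36: 1 child(ren)
  node 13: 1 child(ren)
  node 26: 2 child(ren)
  node 14: 0 child(ren)
  node 34: 0 child(ren)
  node 42: 0 child(ren)
Matching nodes: [2, 14, 34, 42]
Count of leaf nodes: 4


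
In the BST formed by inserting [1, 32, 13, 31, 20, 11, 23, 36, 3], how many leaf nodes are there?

Tree built from: [1, 32, 13, 31, 20, 11, 23, 36, 3]
Tree (level-order array): [1, None, 32, 13, 36, 11, 31, None, None, 3, None, 20, None, None, None, None, 23]
Rule: A leaf has 0 children.
Per-node child counts:
  node 1: 1 child(ren)
  node 32: 2 child(ren)
  node 13: 2 child(ren)
  node 11: 1 child(ren)
  node 3: 0 child(ren)
  node 31: 1 child(ren)
  node 20: 1 child(ren)
  node 23: 0 child(ren)
  node 36: 0 child(ren)
Matching nodes: [3, 23, 36]
Count of leaf nodes: 3


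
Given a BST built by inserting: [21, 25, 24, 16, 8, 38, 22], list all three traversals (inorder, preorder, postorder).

Tree insertion order: [21, 25, 24, 16, 8, 38, 22]
Tree (level-order array): [21, 16, 25, 8, None, 24, 38, None, None, 22]
Inorder (L, root, R): [8, 16, 21, 22, 24, 25, 38]
Preorder (root, L, R): [21, 16, 8, 25, 24, 22, 38]
Postorder (L, R, root): [8, 16, 22, 24, 38, 25, 21]


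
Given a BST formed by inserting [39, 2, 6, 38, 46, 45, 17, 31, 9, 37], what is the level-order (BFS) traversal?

Tree insertion order: [39, 2, 6, 38, 46, 45, 17, 31, 9, 37]
Tree (level-order array): [39, 2, 46, None, 6, 45, None, None, 38, None, None, 17, None, 9, 31, None, None, None, 37]
BFS from the root, enqueuing left then right child of each popped node:
  queue [39] -> pop 39, enqueue [2, 46], visited so far: [39]
  queue [2, 46] -> pop 2, enqueue [6], visited so far: [39, 2]
  queue [46, 6] -> pop 46, enqueue [45], visited so far: [39, 2, 46]
  queue [6, 45] -> pop 6, enqueue [38], visited so far: [39, 2, 46, 6]
  queue [45, 38] -> pop 45, enqueue [none], visited so far: [39, 2, 46, 6, 45]
  queue [38] -> pop 38, enqueue [17], visited so far: [39, 2, 46, 6, 45, 38]
  queue [17] -> pop 17, enqueue [9, 31], visited so far: [39, 2, 46, 6, 45, 38, 17]
  queue [9, 31] -> pop 9, enqueue [none], visited so far: [39, 2, 46, 6, 45, 38, 17, 9]
  queue [31] -> pop 31, enqueue [37], visited so far: [39, 2, 46, 6, 45, 38, 17, 9, 31]
  queue [37] -> pop 37, enqueue [none], visited so far: [39, 2, 46, 6, 45, 38, 17, 9, 31, 37]
Result: [39, 2, 46, 6, 45, 38, 17, 9, 31, 37]


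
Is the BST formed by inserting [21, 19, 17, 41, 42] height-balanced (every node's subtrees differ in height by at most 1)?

Tree (level-order array): [21, 19, 41, 17, None, None, 42]
Definition: a tree is height-balanced if, at every node, |h(left) - h(right)| <= 1 (empty subtree has height -1).
Bottom-up per-node check:
  node 17: h_left=-1, h_right=-1, diff=0 [OK], height=0
  node 19: h_left=0, h_right=-1, diff=1 [OK], height=1
  node 42: h_left=-1, h_right=-1, diff=0 [OK], height=0
  node 41: h_left=-1, h_right=0, diff=1 [OK], height=1
  node 21: h_left=1, h_right=1, diff=0 [OK], height=2
All nodes satisfy the balance condition.
Result: Balanced


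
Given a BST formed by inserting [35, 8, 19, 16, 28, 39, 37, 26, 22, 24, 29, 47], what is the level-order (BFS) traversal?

Tree insertion order: [35, 8, 19, 16, 28, 39, 37, 26, 22, 24, 29, 47]
Tree (level-order array): [35, 8, 39, None, 19, 37, 47, 16, 28, None, None, None, None, None, None, 26, 29, 22, None, None, None, None, 24]
BFS from the root, enqueuing left then right child of each popped node:
  queue [35] -> pop 35, enqueue [8, 39], visited so far: [35]
  queue [8, 39] -> pop 8, enqueue [19], visited so far: [35, 8]
  queue [39, 19] -> pop 39, enqueue [37, 47], visited so far: [35, 8, 39]
  queue [19, 37, 47] -> pop 19, enqueue [16, 28], visited so far: [35, 8, 39, 19]
  queue [37, 47, 16, 28] -> pop 37, enqueue [none], visited so far: [35, 8, 39, 19, 37]
  queue [47, 16, 28] -> pop 47, enqueue [none], visited so far: [35, 8, 39, 19, 37, 47]
  queue [16, 28] -> pop 16, enqueue [none], visited so far: [35, 8, 39, 19, 37, 47, 16]
  queue [28] -> pop 28, enqueue [26, 29], visited so far: [35, 8, 39, 19, 37, 47, 16, 28]
  queue [26, 29] -> pop 26, enqueue [22], visited so far: [35, 8, 39, 19, 37, 47, 16, 28, 26]
  queue [29, 22] -> pop 29, enqueue [none], visited so far: [35, 8, 39, 19, 37, 47, 16, 28, 26, 29]
  queue [22] -> pop 22, enqueue [24], visited so far: [35, 8, 39, 19, 37, 47, 16, 28, 26, 29, 22]
  queue [24] -> pop 24, enqueue [none], visited so far: [35, 8, 39, 19, 37, 47, 16, 28, 26, 29, 22, 24]
Result: [35, 8, 39, 19, 37, 47, 16, 28, 26, 29, 22, 24]


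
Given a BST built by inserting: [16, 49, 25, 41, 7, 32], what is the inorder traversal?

Tree insertion order: [16, 49, 25, 41, 7, 32]
Tree (level-order array): [16, 7, 49, None, None, 25, None, None, 41, 32]
Inorder traversal: [7, 16, 25, 32, 41, 49]


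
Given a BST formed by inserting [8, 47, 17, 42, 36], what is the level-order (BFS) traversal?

Tree insertion order: [8, 47, 17, 42, 36]
Tree (level-order array): [8, None, 47, 17, None, None, 42, 36]
BFS from the root, enqueuing left then right child of each popped node:
  queue [8] -> pop 8, enqueue [47], visited so far: [8]
  queue [47] -> pop 47, enqueue [17], visited so far: [8, 47]
  queue [17] -> pop 17, enqueue [42], visited so far: [8, 47, 17]
  queue [42] -> pop 42, enqueue [36], visited so far: [8, 47, 17, 42]
  queue [36] -> pop 36, enqueue [none], visited so far: [8, 47, 17, 42, 36]
Result: [8, 47, 17, 42, 36]


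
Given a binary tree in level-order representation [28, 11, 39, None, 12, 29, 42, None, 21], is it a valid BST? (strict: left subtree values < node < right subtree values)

Level-order array: [28, 11, 39, None, 12, 29, 42, None, 21]
Validate using subtree bounds (lo, hi): at each node, require lo < value < hi,
then recurse left with hi=value and right with lo=value.
Preorder trace (stopping at first violation):
  at node 28 with bounds (-inf, +inf): OK
  at node 11 with bounds (-inf, 28): OK
  at node 12 with bounds (11, 28): OK
  at node 21 with bounds (12, 28): OK
  at node 39 with bounds (28, +inf): OK
  at node 29 with bounds (28, 39): OK
  at node 42 with bounds (39, +inf): OK
No violation found at any node.
Result: Valid BST


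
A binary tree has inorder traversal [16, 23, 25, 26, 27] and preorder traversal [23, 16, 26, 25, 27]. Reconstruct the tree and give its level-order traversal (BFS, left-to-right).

Inorder:  [16, 23, 25, 26, 27]
Preorder: [23, 16, 26, 25, 27]
Algorithm: preorder visits root first, so consume preorder in order;
for each root, split the current inorder slice at that value into
left-subtree inorder and right-subtree inorder, then recurse.
Recursive splits:
  root=23; inorder splits into left=[16], right=[25, 26, 27]
  root=16; inorder splits into left=[], right=[]
  root=26; inorder splits into left=[25], right=[27]
  root=25; inorder splits into left=[], right=[]
  root=27; inorder splits into left=[], right=[]
Reconstructed level-order: [23, 16, 26, 25, 27]


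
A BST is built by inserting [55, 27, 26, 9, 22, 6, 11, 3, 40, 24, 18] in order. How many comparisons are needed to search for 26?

Search path for 26: 55 -> 27 -> 26
Found: True
Comparisons: 3


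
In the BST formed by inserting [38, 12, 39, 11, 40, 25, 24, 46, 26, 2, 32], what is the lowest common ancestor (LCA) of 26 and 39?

Tree insertion order: [38, 12, 39, 11, 40, 25, 24, 46, 26, 2, 32]
Tree (level-order array): [38, 12, 39, 11, 25, None, 40, 2, None, 24, 26, None, 46, None, None, None, None, None, 32]
In a BST, the LCA of p=26, q=39 is the first node v on the
root-to-leaf path with p <= v <= q (go left if both < v, right if both > v).
Walk from root:
  at 38: 26 <= 38 <= 39, this is the LCA
LCA = 38


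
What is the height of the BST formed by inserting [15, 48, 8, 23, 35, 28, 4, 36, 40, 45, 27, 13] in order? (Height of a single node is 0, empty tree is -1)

Insertion order: [15, 48, 8, 23, 35, 28, 4, 36, 40, 45, 27, 13]
Tree (level-order array): [15, 8, 48, 4, 13, 23, None, None, None, None, None, None, 35, 28, 36, 27, None, None, 40, None, None, None, 45]
Compute height bottom-up (empty subtree = -1):
  height(4) = 1 + max(-1, -1) = 0
  height(13) = 1 + max(-1, -1) = 0
  height(8) = 1 + max(0, 0) = 1
  height(27) = 1 + max(-1, -1) = 0
  height(28) = 1 + max(0, -1) = 1
  height(45) = 1 + max(-1, -1) = 0
  height(40) = 1 + max(-1, 0) = 1
  height(36) = 1 + max(-1, 1) = 2
  height(35) = 1 + max(1, 2) = 3
  height(23) = 1 + max(-1, 3) = 4
  height(48) = 1 + max(4, -1) = 5
  height(15) = 1 + max(1, 5) = 6
Height = 6


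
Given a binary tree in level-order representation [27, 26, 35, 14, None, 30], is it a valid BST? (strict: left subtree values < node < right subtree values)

Level-order array: [27, 26, 35, 14, None, 30]
Validate using subtree bounds (lo, hi): at each node, require lo < value < hi,
then recurse left with hi=value and right with lo=value.
Preorder trace (stopping at first violation):
  at node 27 with bounds (-inf, +inf): OK
  at node 26 with bounds (-inf, 27): OK
  at node 14 with bounds (-inf, 26): OK
  at node 35 with bounds (27, +inf): OK
  at node 30 with bounds (27, 35): OK
No violation found at any node.
Result: Valid BST


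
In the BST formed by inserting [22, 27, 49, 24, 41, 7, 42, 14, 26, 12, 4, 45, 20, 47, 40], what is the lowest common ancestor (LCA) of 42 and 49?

Tree insertion order: [22, 27, 49, 24, 41, 7, 42, 14, 26, 12, 4, 45, 20, 47, 40]
Tree (level-order array): [22, 7, 27, 4, 14, 24, 49, None, None, 12, 20, None, 26, 41, None, None, None, None, None, None, None, 40, 42, None, None, None, 45, None, 47]
In a BST, the LCA of p=42, q=49 is the first node v on the
root-to-leaf path with p <= v <= q (go left if both < v, right if both > v).
Walk from root:
  at 22: both 42 and 49 > 22, go right
  at 27: both 42 and 49 > 27, go right
  at 49: 42 <= 49 <= 49, this is the LCA
LCA = 49


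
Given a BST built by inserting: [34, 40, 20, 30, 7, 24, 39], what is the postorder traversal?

Tree insertion order: [34, 40, 20, 30, 7, 24, 39]
Tree (level-order array): [34, 20, 40, 7, 30, 39, None, None, None, 24]
Postorder traversal: [7, 24, 30, 20, 39, 40, 34]


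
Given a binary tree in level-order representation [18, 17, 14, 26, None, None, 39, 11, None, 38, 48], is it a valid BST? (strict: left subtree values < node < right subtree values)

Level-order array: [18, 17, 14, 26, None, None, 39, 11, None, 38, 48]
Validate using subtree bounds (lo, hi): at each node, require lo < value < hi,
then recurse left with hi=value and right with lo=value.
Preorder trace (stopping at first violation):
  at node 18 with bounds (-inf, +inf): OK
  at node 17 with bounds (-inf, 18): OK
  at node 26 with bounds (-inf, 17): VIOLATION
Node 26 violates its bound: not (-inf < 26 < 17).
Result: Not a valid BST


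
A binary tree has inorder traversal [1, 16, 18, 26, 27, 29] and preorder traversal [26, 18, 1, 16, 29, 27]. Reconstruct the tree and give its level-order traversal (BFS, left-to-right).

Inorder:  [1, 16, 18, 26, 27, 29]
Preorder: [26, 18, 1, 16, 29, 27]
Algorithm: preorder visits root first, so consume preorder in order;
for each root, split the current inorder slice at that value into
left-subtree inorder and right-subtree inorder, then recurse.
Recursive splits:
  root=26; inorder splits into left=[1, 16, 18], right=[27, 29]
  root=18; inorder splits into left=[1, 16], right=[]
  root=1; inorder splits into left=[], right=[16]
  root=16; inorder splits into left=[], right=[]
  root=29; inorder splits into left=[27], right=[]
  root=27; inorder splits into left=[], right=[]
Reconstructed level-order: [26, 18, 29, 1, 27, 16]


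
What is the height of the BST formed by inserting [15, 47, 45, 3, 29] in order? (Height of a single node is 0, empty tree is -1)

Insertion order: [15, 47, 45, 3, 29]
Tree (level-order array): [15, 3, 47, None, None, 45, None, 29]
Compute height bottom-up (empty subtree = -1):
  height(3) = 1 + max(-1, -1) = 0
  height(29) = 1 + max(-1, -1) = 0
  height(45) = 1 + max(0, -1) = 1
  height(47) = 1 + max(1, -1) = 2
  height(15) = 1 + max(0, 2) = 3
Height = 3


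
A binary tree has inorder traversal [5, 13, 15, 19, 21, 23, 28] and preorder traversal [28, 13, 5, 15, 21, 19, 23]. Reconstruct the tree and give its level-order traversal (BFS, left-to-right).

Inorder:  [5, 13, 15, 19, 21, 23, 28]
Preorder: [28, 13, 5, 15, 21, 19, 23]
Algorithm: preorder visits root first, so consume preorder in order;
for each root, split the current inorder slice at that value into
left-subtree inorder and right-subtree inorder, then recurse.
Recursive splits:
  root=28; inorder splits into left=[5, 13, 15, 19, 21, 23], right=[]
  root=13; inorder splits into left=[5], right=[15, 19, 21, 23]
  root=5; inorder splits into left=[], right=[]
  root=15; inorder splits into left=[], right=[19, 21, 23]
  root=21; inorder splits into left=[19], right=[23]
  root=19; inorder splits into left=[], right=[]
  root=23; inorder splits into left=[], right=[]
Reconstructed level-order: [28, 13, 5, 15, 21, 19, 23]


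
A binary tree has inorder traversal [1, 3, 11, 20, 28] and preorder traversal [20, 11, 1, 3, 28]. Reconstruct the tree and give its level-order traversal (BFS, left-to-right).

Inorder:  [1, 3, 11, 20, 28]
Preorder: [20, 11, 1, 3, 28]
Algorithm: preorder visits root first, so consume preorder in order;
for each root, split the current inorder slice at that value into
left-subtree inorder and right-subtree inorder, then recurse.
Recursive splits:
  root=20; inorder splits into left=[1, 3, 11], right=[28]
  root=11; inorder splits into left=[1, 3], right=[]
  root=1; inorder splits into left=[], right=[3]
  root=3; inorder splits into left=[], right=[]
  root=28; inorder splits into left=[], right=[]
Reconstructed level-order: [20, 11, 28, 1, 3]


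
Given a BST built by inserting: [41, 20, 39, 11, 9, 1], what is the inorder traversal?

Tree insertion order: [41, 20, 39, 11, 9, 1]
Tree (level-order array): [41, 20, None, 11, 39, 9, None, None, None, 1]
Inorder traversal: [1, 9, 11, 20, 39, 41]


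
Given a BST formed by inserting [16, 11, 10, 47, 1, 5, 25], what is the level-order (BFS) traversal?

Tree insertion order: [16, 11, 10, 47, 1, 5, 25]
Tree (level-order array): [16, 11, 47, 10, None, 25, None, 1, None, None, None, None, 5]
BFS from the root, enqueuing left then right child of each popped node:
  queue [16] -> pop 16, enqueue [11, 47], visited so far: [16]
  queue [11, 47] -> pop 11, enqueue [10], visited so far: [16, 11]
  queue [47, 10] -> pop 47, enqueue [25], visited so far: [16, 11, 47]
  queue [10, 25] -> pop 10, enqueue [1], visited so far: [16, 11, 47, 10]
  queue [25, 1] -> pop 25, enqueue [none], visited so far: [16, 11, 47, 10, 25]
  queue [1] -> pop 1, enqueue [5], visited so far: [16, 11, 47, 10, 25, 1]
  queue [5] -> pop 5, enqueue [none], visited so far: [16, 11, 47, 10, 25, 1, 5]
Result: [16, 11, 47, 10, 25, 1, 5]


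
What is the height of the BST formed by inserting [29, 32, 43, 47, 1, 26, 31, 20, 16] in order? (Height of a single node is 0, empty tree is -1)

Insertion order: [29, 32, 43, 47, 1, 26, 31, 20, 16]
Tree (level-order array): [29, 1, 32, None, 26, 31, 43, 20, None, None, None, None, 47, 16]
Compute height bottom-up (empty subtree = -1):
  height(16) = 1 + max(-1, -1) = 0
  height(20) = 1 + max(0, -1) = 1
  height(26) = 1 + max(1, -1) = 2
  height(1) = 1 + max(-1, 2) = 3
  height(31) = 1 + max(-1, -1) = 0
  height(47) = 1 + max(-1, -1) = 0
  height(43) = 1 + max(-1, 0) = 1
  height(32) = 1 + max(0, 1) = 2
  height(29) = 1 + max(3, 2) = 4
Height = 4


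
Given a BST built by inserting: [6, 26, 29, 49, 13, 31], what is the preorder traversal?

Tree insertion order: [6, 26, 29, 49, 13, 31]
Tree (level-order array): [6, None, 26, 13, 29, None, None, None, 49, 31]
Preorder traversal: [6, 26, 13, 29, 49, 31]


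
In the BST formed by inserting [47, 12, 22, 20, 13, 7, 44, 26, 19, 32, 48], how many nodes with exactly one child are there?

Tree built from: [47, 12, 22, 20, 13, 7, 44, 26, 19, 32, 48]
Tree (level-order array): [47, 12, 48, 7, 22, None, None, None, None, 20, 44, 13, None, 26, None, None, 19, None, 32]
Rule: These are nodes with exactly 1 non-null child.
Per-node child counts:
  node 47: 2 child(ren)
  node 12: 2 child(ren)
  node 7: 0 child(ren)
  node 22: 2 child(ren)
  node 20: 1 child(ren)
  node 13: 1 child(ren)
  node 19: 0 child(ren)
  node 44: 1 child(ren)
  node 26: 1 child(ren)
  node 32: 0 child(ren)
  node 48: 0 child(ren)
Matching nodes: [20, 13, 44, 26]
Count of nodes with exactly one child: 4


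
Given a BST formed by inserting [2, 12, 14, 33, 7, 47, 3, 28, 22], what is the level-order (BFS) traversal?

Tree insertion order: [2, 12, 14, 33, 7, 47, 3, 28, 22]
Tree (level-order array): [2, None, 12, 7, 14, 3, None, None, 33, None, None, 28, 47, 22]
BFS from the root, enqueuing left then right child of each popped node:
  queue [2] -> pop 2, enqueue [12], visited so far: [2]
  queue [12] -> pop 12, enqueue [7, 14], visited so far: [2, 12]
  queue [7, 14] -> pop 7, enqueue [3], visited so far: [2, 12, 7]
  queue [14, 3] -> pop 14, enqueue [33], visited so far: [2, 12, 7, 14]
  queue [3, 33] -> pop 3, enqueue [none], visited so far: [2, 12, 7, 14, 3]
  queue [33] -> pop 33, enqueue [28, 47], visited so far: [2, 12, 7, 14, 3, 33]
  queue [28, 47] -> pop 28, enqueue [22], visited so far: [2, 12, 7, 14, 3, 33, 28]
  queue [47, 22] -> pop 47, enqueue [none], visited so far: [2, 12, 7, 14, 3, 33, 28, 47]
  queue [22] -> pop 22, enqueue [none], visited so far: [2, 12, 7, 14, 3, 33, 28, 47, 22]
Result: [2, 12, 7, 14, 3, 33, 28, 47, 22]


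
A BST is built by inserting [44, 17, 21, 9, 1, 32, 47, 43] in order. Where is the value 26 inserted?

Starting tree (level order): [44, 17, 47, 9, 21, None, None, 1, None, None, 32, None, None, None, 43]
Insertion path: 44 -> 17 -> 21 -> 32
Result: insert 26 as left child of 32
Final tree (level order): [44, 17, 47, 9, 21, None, None, 1, None, None, 32, None, None, 26, 43]


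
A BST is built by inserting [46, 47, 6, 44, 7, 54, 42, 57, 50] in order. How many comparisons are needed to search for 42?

Search path for 42: 46 -> 6 -> 44 -> 7 -> 42
Found: True
Comparisons: 5


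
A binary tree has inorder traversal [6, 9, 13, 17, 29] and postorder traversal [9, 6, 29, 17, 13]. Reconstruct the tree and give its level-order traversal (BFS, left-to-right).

Inorder:   [6, 9, 13, 17, 29]
Postorder: [9, 6, 29, 17, 13]
Algorithm: postorder visits root last, so walk postorder right-to-left;
each value is the root of the current inorder slice — split it at that
value, recurse on the right subtree first, then the left.
Recursive splits:
  root=13; inorder splits into left=[6, 9], right=[17, 29]
  root=17; inorder splits into left=[], right=[29]
  root=29; inorder splits into left=[], right=[]
  root=6; inorder splits into left=[], right=[9]
  root=9; inorder splits into left=[], right=[]
Reconstructed level-order: [13, 6, 17, 9, 29]


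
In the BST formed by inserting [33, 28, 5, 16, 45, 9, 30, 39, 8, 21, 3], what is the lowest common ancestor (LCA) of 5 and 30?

Tree insertion order: [33, 28, 5, 16, 45, 9, 30, 39, 8, 21, 3]
Tree (level-order array): [33, 28, 45, 5, 30, 39, None, 3, 16, None, None, None, None, None, None, 9, 21, 8]
In a BST, the LCA of p=5, q=30 is the first node v on the
root-to-leaf path with p <= v <= q (go left if both < v, right if both > v).
Walk from root:
  at 33: both 5 and 30 < 33, go left
  at 28: 5 <= 28 <= 30, this is the LCA
LCA = 28


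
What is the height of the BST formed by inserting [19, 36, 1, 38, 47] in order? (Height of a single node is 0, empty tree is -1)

Insertion order: [19, 36, 1, 38, 47]
Tree (level-order array): [19, 1, 36, None, None, None, 38, None, 47]
Compute height bottom-up (empty subtree = -1):
  height(1) = 1 + max(-1, -1) = 0
  height(47) = 1 + max(-1, -1) = 0
  height(38) = 1 + max(-1, 0) = 1
  height(36) = 1 + max(-1, 1) = 2
  height(19) = 1 + max(0, 2) = 3
Height = 3


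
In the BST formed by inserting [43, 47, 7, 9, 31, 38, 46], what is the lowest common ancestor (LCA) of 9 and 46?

Tree insertion order: [43, 47, 7, 9, 31, 38, 46]
Tree (level-order array): [43, 7, 47, None, 9, 46, None, None, 31, None, None, None, 38]
In a BST, the LCA of p=9, q=46 is the first node v on the
root-to-leaf path with p <= v <= q (go left if both < v, right if both > v).
Walk from root:
  at 43: 9 <= 43 <= 46, this is the LCA
LCA = 43


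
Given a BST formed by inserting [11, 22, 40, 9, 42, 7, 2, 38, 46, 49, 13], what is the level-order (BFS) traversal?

Tree insertion order: [11, 22, 40, 9, 42, 7, 2, 38, 46, 49, 13]
Tree (level-order array): [11, 9, 22, 7, None, 13, 40, 2, None, None, None, 38, 42, None, None, None, None, None, 46, None, 49]
BFS from the root, enqueuing left then right child of each popped node:
  queue [11] -> pop 11, enqueue [9, 22], visited so far: [11]
  queue [9, 22] -> pop 9, enqueue [7], visited so far: [11, 9]
  queue [22, 7] -> pop 22, enqueue [13, 40], visited so far: [11, 9, 22]
  queue [7, 13, 40] -> pop 7, enqueue [2], visited so far: [11, 9, 22, 7]
  queue [13, 40, 2] -> pop 13, enqueue [none], visited so far: [11, 9, 22, 7, 13]
  queue [40, 2] -> pop 40, enqueue [38, 42], visited so far: [11, 9, 22, 7, 13, 40]
  queue [2, 38, 42] -> pop 2, enqueue [none], visited so far: [11, 9, 22, 7, 13, 40, 2]
  queue [38, 42] -> pop 38, enqueue [none], visited so far: [11, 9, 22, 7, 13, 40, 2, 38]
  queue [42] -> pop 42, enqueue [46], visited so far: [11, 9, 22, 7, 13, 40, 2, 38, 42]
  queue [46] -> pop 46, enqueue [49], visited so far: [11, 9, 22, 7, 13, 40, 2, 38, 42, 46]
  queue [49] -> pop 49, enqueue [none], visited so far: [11, 9, 22, 7, 13, 40, 2, 38, 42, 46, 49]
Result: [11, 9, 22, 7, 13, 40, 2, 38, 42, 46, 49]


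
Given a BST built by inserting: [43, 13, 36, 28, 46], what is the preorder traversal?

Tree insertion order: [43, 13, 36, 28, 46]
Tree (level-order array): [43, 13, 46, None, 36, None, None, 28]
Preorder traversal: [43, 13, 36, 28, 46]


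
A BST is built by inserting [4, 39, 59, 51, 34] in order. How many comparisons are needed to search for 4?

Search path for 4: 4
Found: True
Comparisons: 1


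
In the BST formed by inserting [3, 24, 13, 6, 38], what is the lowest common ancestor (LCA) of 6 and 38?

Tree insertion order: [3, 24, 13, 6, 38]
Tree (level-order array): [3, None, 24, 13, 38, 6]
In a BST, the LCA of p=6, q=38 is the first node v on the
root-to-leaf path with p <= v <= q (go left if both < v, right if both > v).
Walk from root:
  at 3: both 6 and 38 > 3, go right
  at 24: 6 <= 24 <= 38, this is the LCA
LCA = 24


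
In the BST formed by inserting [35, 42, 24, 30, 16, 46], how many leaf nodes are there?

Tree built from: [35, 42, 24, 30, 16, 46]
Tree (level-order array): [35, 24, 42, 16, 30, None, 46]
Rule: A leaf has 0 children.
Per-node child counts:
  node 35: 2 child(ren)
  node 24: 2 child(ren)
  node 16: 0 child(ren)
  node 30: 0 child(ren)
  node 42: 1 child(ren)
  node 46: 0 child(ren)
Matching nodes: [16, 30, 46]
Count of leaf nodes: 3


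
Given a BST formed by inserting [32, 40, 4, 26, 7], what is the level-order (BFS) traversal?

Tree insertion order: [32, 40, 4, 26, 7]
Tree (level-order array): [32, 4, 40, None, 26, None, None, 7]
BFS from the root, enqueuing left then right child of each popped node:
  queue [32] -> pop 32, enqueue [4, 40], visited so far: [32]
  queue [4, 40] -> pop 4, enqueue [26], visited so far: [32, 4]
  queue [40, 26] -> pop 40, enqueue [none], visited so far: [32, 4, 40]
  queue [26] -> pop 26, enqueue [7], visited so far: [32, 4, 40, 26]
  queue [7] -> pop 7, enqueue [none], visited so far: [32, 4, 40, 26, 7]
Result: [32, 4, 40, 26, 7]


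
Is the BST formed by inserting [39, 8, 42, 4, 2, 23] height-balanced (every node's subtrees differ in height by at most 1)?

Tree (level-order array): [39, 8, 42, 4, 23, None, None, 2]
Definition: a tree is height-balanced if, at every node, |h(left) - h(right)| <= 1 (empty subtree has height -1).
Bottom-up per-node check:
  node 2: h_left=-1, h_right=-1, diff=0 [OK], height=0
  node 4: h_left=0, h_right=-1, diff=1 [OK], height=1
  node 23: h_left=-1, h_right=-1, diff=0 [OK], height=0
  node 8: h_left=1, h_right=0, diff=1 [OK], height=2
  node 42: h_left=-1, h_right=-1, diff=0 [OK], height=0
  node 39: h_left=2, h_right=0, diff=2 [FAIL (|2-0|=2 > 1)], height=3
Node 39 violates the condition: |2 - 0| = 2 > 1.
Result: Not balanced


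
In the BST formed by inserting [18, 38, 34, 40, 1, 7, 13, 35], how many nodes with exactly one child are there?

Tree built from: [18, 38, 34, 40, 1, 7, 13, 35]
Tree (level-order array): [18, 1, 38, None, 7, 34, 40, None, 13, None, 35]
Rule: These are nodes with exactly 1 non-null child.
Per-node child counts:
  node 18: 2 child(ren)
  node 1: 1 child(ren)
  node 7: 1 child(ren)
  node 13: 0 child(ren)
  node 38: 2 child(ren)
  node 34: 1 child(ren)
  node 35: 0 child(ren)
  node 40: 0 child(ren)
Matching nodes: [1, 7, 34]
Count of nodes with exactly one child: 3


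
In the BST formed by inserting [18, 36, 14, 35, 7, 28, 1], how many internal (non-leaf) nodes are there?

Tree built from: [18, 36, 14, 35, 7, 28, 1]
Tree (level-order array): [18, 14, 36, 7, None, 35, None, 1, None, 28]
Rule: An internal node has at least one child.
Per-node child counts:
  node 18: 2 child(ren)
  node 14: 1 child(ren)
  node 7: 1 child(ren)
  node 1: 0 child(ren)
  node 36: 1 child(ren)
  node 35: 1 child(ren)
  node 28: 0 child(ren)
Matching nodes: [18, 14, 7, 36, 35]
Count of internal (non-leaf) nodes: 5


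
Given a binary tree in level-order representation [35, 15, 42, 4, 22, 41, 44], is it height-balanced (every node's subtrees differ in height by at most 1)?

Tree (level-order array): [35, 15, 42, 4, 22, 41, 44]
Definition: a tree is height-balanced if, at every node, |h(left) - h(right)| <= 1 (empty subtree has height -1).
Bottom-up per-node check:
  node 4: h_left=-1, h_right=-1, diff=0 [OK], height=0
  node 22: h_left=-1, h_right=-1, diff=0 [OK], height=0
  node 15: h_left=0, h_right=0, diff=0 [OK], height=1
  node 41: h_left=-1, h_right=-1, diff=0 [OK], height=0
  node 44: h_left=-1, h_right=-1, diff=0 [OK], height=0
  node 42: h_left=0, h_right=0, diff=0 [OK], height=1
  node 35: h_left=1, h_right=1, diff=0 [OK], height=2
All nodes satisfy the balance condition.
Result: Balanced


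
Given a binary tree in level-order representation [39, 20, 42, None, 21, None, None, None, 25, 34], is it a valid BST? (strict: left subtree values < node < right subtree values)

Level-order array: [39, 20, 42, None, 21, None, None, None, 25, 34]
Validate using subtree bounds (lo, hi): at each node, require lo < value < hi,
then recurse left with hi=value and right with lo=value.
Preorder trace (stopping at first violation):
  at node 39 with bounds (-inf, +inf): OK
  at node 20 with bounds (-inf, 39): OK
  at node 21 with bounds (20, 39): OK
  at node 25 with bounds (21, 39): OK
  at node 34 with bounds (21, 25): VIOLATION
Node 34 violates its bound: not (21 < 34 < 25).
Result: Not a valid BST


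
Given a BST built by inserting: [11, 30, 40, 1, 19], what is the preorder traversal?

Tree insertion order: [11, 30, 40, 1, 19]
Tree (level-order array): [11, 1, 30, None, None, 19, 40]
Preorder traversal: [11, 1, 30, 19, 40]


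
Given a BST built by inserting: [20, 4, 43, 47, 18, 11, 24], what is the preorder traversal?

Tree insertion order: [20, 4, 43, 47, 18, 11, 24]
Tree (level-order array): [20, 4, 43, None, 18, 24, 47, 11]
Preorder traversal: [20, 4, 18, 11, 43, 24, 47]


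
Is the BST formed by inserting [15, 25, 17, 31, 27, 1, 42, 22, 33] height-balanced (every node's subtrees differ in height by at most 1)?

Tree (level-order array): [15, 1, 25, None, None, 17, 31, None, 22, 27, 42, None, None, None, None, 33]
Definition: a tree is height-balanced if, at every node, |h(left) - h(right)| <= 1 (empty subtree has height -1).
Bottom-up per-node check:
  node 1: h_left=-1, h_right=-1, diff=0 [OK], height=0
  node 22: h_left=-1, h_right=-1, diff=0 [OK], height=0
  node 17: h_left=-1, h_right=0, diff=1 [OK], height=1
  node 27: h_left=-1, h_right=-1, diff=0 [OK], height=0
  node 33: h_left=-1, h_right=-1, diff=0 [OK], height=0
  node 42: h_left=0, h_right=-1, diff=1 [OK], height=1
  node 31: h_left=0, h_right=1, diff=1 [OK], height=2
  node 25: h_left=1, h_right=2, diff=1 [OK], height=3
  node 15: h_left=0, h_right=3, diff=3 [FAIL (|0-3|=3 > 1)], height=4
Node 15 violates the condition: |0 - 3| = 3 > 1.
Result: Not balanced


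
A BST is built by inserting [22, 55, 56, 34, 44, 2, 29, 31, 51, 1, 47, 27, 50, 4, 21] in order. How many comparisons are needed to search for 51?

Search path for 51: 22 -> 55 -> 34 -> 44 -> 51
Found: True
Comparisons: 5


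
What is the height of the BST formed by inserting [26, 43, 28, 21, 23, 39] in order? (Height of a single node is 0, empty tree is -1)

Insertion order: [26, 43, 28, 21, 23, 39]
Tree (level-order array): [26, 21, 43, None, 23, 28, None, None, None, None, 39]
Compute height bottom-up (empty subtree = -1):
  height(23) = 1 + max(-1, -1) = 0
  height(21) = 1 + max(-1, 0) = 1
  height(39) = 1 + max(-1, -1) = 0
  height(28) = 1 + max(-1, 0) = 1
  height(43) = 1 + max(1, -1) = 2
  height(26) = 1 + max(1, 2) = 3
Height = 3
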